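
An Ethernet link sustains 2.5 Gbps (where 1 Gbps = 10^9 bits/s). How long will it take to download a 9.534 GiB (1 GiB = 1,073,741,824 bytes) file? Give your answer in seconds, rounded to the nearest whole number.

9.534 GiB = 10,237,054,550.016 bytes = 81,896,436,400.128 bits
2.5 Gbps = 2,500,000,000 bits/s
time = 81,896,436,400.128 / 2,500,000,000 = 33 s

33 seconds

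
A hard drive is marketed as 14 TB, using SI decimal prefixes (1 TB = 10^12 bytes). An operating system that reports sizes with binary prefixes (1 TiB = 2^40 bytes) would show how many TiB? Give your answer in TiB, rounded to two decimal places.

12.73 TiB

14 TB × 1,000,000,000,000 bytes/TB = 14,000,000,000,000 bytes
1 TiB = 1,099,511,627,776 bytes
14,000,000,000,000 / 1,099,511,627,776 = 12.73 TiB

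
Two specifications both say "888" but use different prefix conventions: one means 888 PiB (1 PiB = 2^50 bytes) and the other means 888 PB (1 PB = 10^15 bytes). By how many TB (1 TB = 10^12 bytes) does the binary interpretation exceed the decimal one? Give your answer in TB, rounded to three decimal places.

888 PiB = 888 × 1,125,899,906,842,624 = 999,799,117,276,250,112 bytes
888 PB = 888 × 1,000,000,000,000,000 = 888,000,000,000,000,000 bytes
difference = 111,799,117,276,250,112 bytes
111,799,117,276,250,112 / 1,000,000,000,000 = 111,799.117 TB

111,799.117 TB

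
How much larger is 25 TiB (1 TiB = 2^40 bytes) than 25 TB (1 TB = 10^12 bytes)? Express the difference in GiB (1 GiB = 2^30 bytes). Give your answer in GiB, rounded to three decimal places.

25 TiB = 25 × 1,099,511,627,776 = 27,487,790,694,400 bytes
25 TB = 25 × 1,000,000,000,000 = 25,000,000,000,000 bytes
difference = 2,487,790,694,400 bytes
2,487,790,694,400 / 1,073,741,824 = 2,316.936 GiB

2,316.936 GiB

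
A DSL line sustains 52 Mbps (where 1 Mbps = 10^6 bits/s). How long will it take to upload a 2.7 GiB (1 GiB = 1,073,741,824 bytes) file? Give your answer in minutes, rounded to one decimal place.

7.4 minutes

2.7 GiB = 2,899,102,924.8 bytes = 23,192,823,398.4 bits
52 Mbps = 52,000,000 bits/s
time = 23,192,823,398.4 / 52,000,000 = 446.02 s
446.02 s / 60 = 7.4 minutes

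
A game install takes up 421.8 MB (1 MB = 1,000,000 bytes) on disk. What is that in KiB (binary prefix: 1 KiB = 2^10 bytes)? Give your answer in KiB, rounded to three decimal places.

411,914.063 KiB

421.8 MB × 1,000,000 bytes/MB = 421,800,000 bytes
1 KiB = 1,024 bytes
421,800,000 / 1,024 = 411,914.063 KiB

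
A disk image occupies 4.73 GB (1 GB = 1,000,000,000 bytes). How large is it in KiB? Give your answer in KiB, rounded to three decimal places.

4,619,140.625 KiB

4.73 GB = 4.73 × 10^9 bytes = 4,730,000,000 bytes
1 KiB = 1,024 bytes
4,730,000,000 / 1,024 = 4,619,140.625 KiB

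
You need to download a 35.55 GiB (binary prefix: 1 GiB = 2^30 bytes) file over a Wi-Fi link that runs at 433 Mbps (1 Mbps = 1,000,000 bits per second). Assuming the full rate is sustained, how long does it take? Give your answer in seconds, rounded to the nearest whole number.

35.55 GiB = 38,171,521,843.2 bytes = 305,372,174,745.6 bits
433 Mbps = 433,000,000 bits/s
time = 305,372,174,745.6 / 433,000,000 = 705 s

705 seconds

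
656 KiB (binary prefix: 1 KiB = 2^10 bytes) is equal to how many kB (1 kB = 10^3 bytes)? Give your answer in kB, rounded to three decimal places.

671.744 kB

656 KiB = 656 × 2^10 bytes = 671,744 bytes
1 kB = 1,000 bytes
671,744 / 1,000 = 671.744 kB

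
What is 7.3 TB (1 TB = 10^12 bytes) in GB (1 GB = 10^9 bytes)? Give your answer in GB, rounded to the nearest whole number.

7.3 TB = 7.3 × 10^12 bytes = 7,300,000,000,000 bytes
1 GB = 10^9 bytes = 1,000,000,000 bytes
7,300,000,000,000 / 1,000,000,000 = 7,300 GB

7,300 GB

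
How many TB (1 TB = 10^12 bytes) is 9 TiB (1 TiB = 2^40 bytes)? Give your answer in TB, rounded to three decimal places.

9.896 TB

9 TiB × 1,099,511,627,776 bytes/TiB = 9,895,604,649,984 bytes
1 TB = 10^12 bytes = 1,000,000,000,000 bytes
9,895,604,649,984 / 1,000,000,000,000 = 9.896 TB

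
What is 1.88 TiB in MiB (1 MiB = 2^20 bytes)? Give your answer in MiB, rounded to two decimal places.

1.88 TiB = 1.88 × 2^40 bytes = 2,067,081,860,218.88 bytes
1 MiB = 1,048,576 bytes
2,067,081,860,218.88 / 1,048,576 = 1,971,322.88 MiB

1,971,322.88 MiB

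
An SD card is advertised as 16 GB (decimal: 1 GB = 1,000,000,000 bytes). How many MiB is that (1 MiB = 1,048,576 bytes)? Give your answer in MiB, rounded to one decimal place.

15,258.8 MiB

16 GB × 1,000,000,000 bytes/GB = 16,000,000,000 bytes
1 MiB = 1,048,576 bytes
16,000,000,000 / 1,048,576 = 15,258.8 MiB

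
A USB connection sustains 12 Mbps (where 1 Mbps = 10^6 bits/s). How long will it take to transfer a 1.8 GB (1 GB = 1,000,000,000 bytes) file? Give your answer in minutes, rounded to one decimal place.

1.8 GB = 1,800,000,000 bytes = 14,400,000,000 bits
12 Mbps = 12,000,000 bits/s
time = 14,400,000,000 / 12,000,000 = 1,200.00 s
1,200.00 s / 60 = 20.0 minutes

20.0 minutes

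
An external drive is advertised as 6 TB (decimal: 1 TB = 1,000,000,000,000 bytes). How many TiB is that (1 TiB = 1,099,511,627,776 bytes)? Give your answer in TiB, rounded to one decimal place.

5.5 TiB

6 TB × 1,000,000,000,000 bytes/TB = 6,000,000,000,000 bytes
1 TiB = 1,099,511,627,776 bytes
6,000,000,000,000 / 1,099,511,627,776 = 5.5 TiB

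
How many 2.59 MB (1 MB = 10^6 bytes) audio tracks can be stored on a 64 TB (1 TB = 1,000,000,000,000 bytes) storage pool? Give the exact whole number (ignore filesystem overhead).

Capacity: 64 TB = 64,000,000,000,000 bytes
Per item: 2.59 MB = 2,590,000 bytes
⌊64,000,000,000,000 / 2,590,000⌋ = 24,710,424

24,710,424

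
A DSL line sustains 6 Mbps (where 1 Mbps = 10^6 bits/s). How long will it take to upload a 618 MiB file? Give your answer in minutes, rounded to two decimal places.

14.40 minutes

618 MiB = 648,019,968 bytes = 5,184,159,744 bits
6 Mbps = 6,000,000 bits/s
time = 5,184,159,744 / 6,000,000 = 864.027 s
864.027 s / 60 = 14.40 minutes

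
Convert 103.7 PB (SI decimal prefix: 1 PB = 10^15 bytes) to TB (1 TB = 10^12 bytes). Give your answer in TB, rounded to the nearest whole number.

103.7 PB = 103.7 × 10^15 bytes = 103,700,000,000,000,000 bytes
1 TB = 10^12 bytes = 1,000,000,000,000 bytes
103,700,000,000,000,000 / 1,000,000,000,000 = 103,700 TB

103,700 TB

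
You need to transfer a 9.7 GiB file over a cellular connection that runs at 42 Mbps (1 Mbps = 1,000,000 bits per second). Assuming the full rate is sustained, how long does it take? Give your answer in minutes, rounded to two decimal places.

33.06 minutes

9.7 GiB = 10,415,295,692.8 bytes = 83,322,365,542.4 bits
42 Mbps = 42,000,000 bits/s
time = 83,322,365,542.4 / 42,000,000 = 1,983.866 s
1,983.866 s / 60 = 33.06 minutes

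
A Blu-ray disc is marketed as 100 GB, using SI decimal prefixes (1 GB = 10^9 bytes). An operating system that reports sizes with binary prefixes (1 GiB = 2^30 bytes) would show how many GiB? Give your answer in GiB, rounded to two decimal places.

93.13 GiB

100 GB × 1,000,000,000 bytes/GB = 100,000,000,000 bytes
1 GiB = 2^30 bytes = 1,073,741,824 bytes
100,000,000,000 / 1,073,741,824 = 93.13 GiB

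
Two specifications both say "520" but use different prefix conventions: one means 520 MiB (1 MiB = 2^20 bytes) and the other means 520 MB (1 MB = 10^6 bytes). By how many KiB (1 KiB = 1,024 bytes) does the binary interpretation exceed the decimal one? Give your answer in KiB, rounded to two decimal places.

520 MiB = 520 × 1,048,576 = 545,259,520 bytes
520 MB = 520 × 1,000,000 = 520,000,000 bytes
difference = 25,259,520 bytes
25,259,520 / 1,024 = 24,667.50 KiB

24,667.50 KiB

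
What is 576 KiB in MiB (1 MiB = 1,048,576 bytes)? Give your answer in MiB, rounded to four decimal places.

0.5625 MiB

576 KiB = 576 × 2^10 bytes = 589,824 bytes
1 MiB = 2^20 bytes = 1,048,576 bytes
589,824 / 1,048,576 = 0.5625 MiB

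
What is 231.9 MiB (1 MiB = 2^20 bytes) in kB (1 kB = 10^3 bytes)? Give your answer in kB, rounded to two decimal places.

231.9 MiB = 231.9 × 2^20 bytes = 243,164,774.4 bytes
1 kB = 10^3 bytes = 1,000 bytes
243,164,774.4 / 1,000 = 243,164.77 kB

243,164.77 kB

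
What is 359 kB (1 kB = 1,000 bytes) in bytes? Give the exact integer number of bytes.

359 × 1,000 = 359,000 bytes  (1 kB = 10^3 bytes)

359,000 bytes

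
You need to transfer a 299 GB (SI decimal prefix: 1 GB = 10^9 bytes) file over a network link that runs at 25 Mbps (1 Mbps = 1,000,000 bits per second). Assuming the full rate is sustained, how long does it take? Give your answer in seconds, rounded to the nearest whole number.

299 GB = 299,000,000,000 bytes = 2,392,000,000,000 bits
25 Mbps = 25,000,000 bits/s
time = 2,392,000,000,000 / 25,000,000 = 95,680 s

95,680 seconds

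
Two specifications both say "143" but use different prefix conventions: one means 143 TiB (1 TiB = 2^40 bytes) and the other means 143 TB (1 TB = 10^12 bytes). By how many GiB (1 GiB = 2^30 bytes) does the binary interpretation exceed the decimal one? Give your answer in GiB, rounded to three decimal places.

143 TiB = 143 × 1,099,511,627,776 = 157,230,162,771,968 bytes
143 TB = 143 × 1,000,000,000,000 = 143,000,000,000,000 bytes
difference = 14,230,162,771,968 bytes
14,230,162,771,968 / 1,073,741,824 = 13,252.872 GiB

13,252.872 GiB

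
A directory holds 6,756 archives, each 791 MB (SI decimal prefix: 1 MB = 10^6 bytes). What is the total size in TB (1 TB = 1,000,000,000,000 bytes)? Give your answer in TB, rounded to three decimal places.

5.344 TB

Total = 6,756 × 791 MB = 5,343,996 MB
= 5,343,996 × 1,000,000 bytes = 5,343,996,000,000 bytes
1 TB = 1,000,000,000,000 bytes
5,343,996,000,000 / 1,000,000,000,000 = 5.344 TB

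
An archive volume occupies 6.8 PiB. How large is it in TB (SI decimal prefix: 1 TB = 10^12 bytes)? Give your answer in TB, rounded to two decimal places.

6.8 PiB × 1,125,899,906,842,624 bytes/PiB = 7,656,119,366,529,843.2 bytes
1 TB = 10^12 bytes = 1,000,000,000,000 bytes
7,656,119,366,529,843.2 / 1,000,000,000,000 = 7,656.12 TB

7,656.12 TB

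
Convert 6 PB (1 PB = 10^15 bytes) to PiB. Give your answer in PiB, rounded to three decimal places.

6 PB = 6 × 10^15 bytes = 6,000,000,000,000,000 bytes
1 PiB = 2^50 bytes = 1,125,899,906,842,624 bytes
6,000,000,000,000,000 / 1,125,899,906,842,624 = 5.329 PiB

5.329 PiB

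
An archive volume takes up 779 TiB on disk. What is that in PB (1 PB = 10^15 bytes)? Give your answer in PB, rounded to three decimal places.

779 TiB × 1,099,511,627,776 bytes/TiB = 856,519,558,037,504 bytes
1 PB = 10^15 bytes = 1,000,000,000,000,000 bytes
856,519,558,037,504 / 1,000,000,000,000,000 = 0.857 PB

0.857 PB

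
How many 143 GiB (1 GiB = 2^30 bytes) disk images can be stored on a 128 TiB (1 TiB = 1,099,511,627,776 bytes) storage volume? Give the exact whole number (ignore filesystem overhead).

916

Capacity: 128 TiB = 140,737,488,355,328 bytes
Per item: 143 GiB = 153,545,080,832 bytes
⌊140,737,488,355,328 / 153,545,080,832⌋ = 916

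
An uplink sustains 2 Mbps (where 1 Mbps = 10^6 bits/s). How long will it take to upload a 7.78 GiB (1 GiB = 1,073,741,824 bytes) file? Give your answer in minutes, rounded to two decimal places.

556.91 minutes

7.78 GiB = 8,353,711,390.72 bytes = 66,829,691,125.76 bits
2 Mbps = 2,000,000 bits/s
time = 66,829,691,125.76 / 2,000,000 = 33,414.846 s
33,414.846 s / 60 = 556.91 minutes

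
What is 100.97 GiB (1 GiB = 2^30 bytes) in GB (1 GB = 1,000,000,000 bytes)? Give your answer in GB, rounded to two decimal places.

100.97 GiB = 100.97 × 2^30 bytes = 108,415,711,969.28 bytes
1 GB = 1,000,000,000 bytes
108,415,711,969.28 / 1,000,000,000 = 108.42 GB

108.42 GB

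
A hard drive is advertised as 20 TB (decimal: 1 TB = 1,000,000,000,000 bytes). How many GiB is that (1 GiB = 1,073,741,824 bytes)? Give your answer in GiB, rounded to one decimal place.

18,626.5 GiB

20 TB × 1,000,000,000,000 bytes/TB = 20,000,000,000,000 bytes
1 GiB = 2^30 bytes = 1,073,741,824 bytes
20,000,000,000,000 / 1,073,741,824 = 18,626.5 GiB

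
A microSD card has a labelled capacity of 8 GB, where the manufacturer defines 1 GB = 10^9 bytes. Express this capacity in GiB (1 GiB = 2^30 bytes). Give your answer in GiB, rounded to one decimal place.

8 GB = 8 × 10^9 bytes = 8,000,000,000 bytes
1 GiB = 1,073,741,824 bytes
8,000,000,000 / 1,073,741,824 = 7.5 GiB

7.5 GiB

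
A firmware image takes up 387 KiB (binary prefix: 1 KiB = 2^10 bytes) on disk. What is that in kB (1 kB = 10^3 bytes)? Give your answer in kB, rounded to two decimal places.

396.29 kB

387 KiB = 387 × 2^10 bytes = 396,288 bytes
1 kB = 1,000 bytes
396,288 / 1,000 = 396.29 kB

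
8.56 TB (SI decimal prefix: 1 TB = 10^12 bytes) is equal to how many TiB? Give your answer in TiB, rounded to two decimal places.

7.79 TiB

8.56 TB = 8.56 × 10^12 bytes = 8,560,000,000,000 bytes
1 TiB = 2^40 bytes = 1,099,511,627,776 bytes
8,560,000,000,000 / 1,099,511,627,776 = 7.79 TiB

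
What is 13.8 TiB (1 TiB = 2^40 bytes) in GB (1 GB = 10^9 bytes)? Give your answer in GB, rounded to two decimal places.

13.8 TiB = 13.8 × 2^40 bytes = 15,173,260,463,308.8 bytes
1 GB = 1,000,000,000 bytes
15,173,260,463,308.8 / 1,000,000,000 = 15,173.26 GB

15,173.26 GB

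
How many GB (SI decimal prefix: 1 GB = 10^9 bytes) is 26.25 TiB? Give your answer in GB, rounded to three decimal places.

26.25 TiB = 26.25 × 2^40 bytes = 28,862,180,229,120 bytes
1 GB = 1,000,000,000 bytes
28,862,180,229,120 / 1,000,000,000 = 28,862.180 GB

28,862.180 GB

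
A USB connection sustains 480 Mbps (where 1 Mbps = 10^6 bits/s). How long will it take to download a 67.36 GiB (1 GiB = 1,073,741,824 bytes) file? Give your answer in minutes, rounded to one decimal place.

67.36 GiB = 72,327,249,264.64 bytes = 578,617,994,117.12 bits
480 Mbps = 480,000,000 bits/s
time = 578,617,994,117.12 / 480,000,000 = 1,205.45 s
1,205.45 s / 60 = 20.1 minutes

20.1 minutes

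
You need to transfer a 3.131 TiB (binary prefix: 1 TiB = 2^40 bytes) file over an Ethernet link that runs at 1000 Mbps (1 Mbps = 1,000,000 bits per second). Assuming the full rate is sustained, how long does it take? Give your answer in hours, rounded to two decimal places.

7.65 hours

3.131 TiB = 3,442,570,906,566.656 bytes = 27,540,567,252,533.248 bits
1000 Mbps = 1,000,000,000 bits/s
time = 27,540,567,252,533.248 / 1,000,000,000 = 27,540.5673 s
27,540.5673 s / 3600 = 7.65 hours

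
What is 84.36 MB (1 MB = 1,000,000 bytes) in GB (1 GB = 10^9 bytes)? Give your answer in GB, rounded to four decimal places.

84.36 MB = 84.36 × 10^6 bytes = 84,360,000 bytes
1 GB = 1,000,000,000 bytes
84,360,000 / 1,000,000,000 = 0.0844 GB

0.0844 GB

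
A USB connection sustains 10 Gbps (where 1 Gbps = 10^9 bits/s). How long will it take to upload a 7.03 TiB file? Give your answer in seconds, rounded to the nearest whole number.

6,184 seconds

7.03 TiB = 7,729,566,743,265.28 bytes = 61,836,533,946,122.24 bits
10 Gbps = 10,000,000,000 bits/s
time = 61,836,533,946,122.24 / 10,000,000,000 = 6,184 s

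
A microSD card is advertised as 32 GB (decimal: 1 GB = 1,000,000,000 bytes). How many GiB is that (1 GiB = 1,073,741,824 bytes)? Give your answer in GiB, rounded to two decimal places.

32 GB = 32 × 10^9 bytes = 32,000,000,000 bytes
1 GiB = 1,073,741,824 bytes
32,000,000,000 / 1,073,741,824 = 29.80 GiB

29.80 GiB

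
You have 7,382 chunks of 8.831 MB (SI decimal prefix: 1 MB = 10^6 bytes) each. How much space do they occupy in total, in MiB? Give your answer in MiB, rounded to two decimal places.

Total = 7,382 × 8.831 MB = 65190.442 MB
= 65190.442 × 1,000,000 bytes = 65,190,442,000 bytes
1 MiB = 1,048,576 bytes
65,190,442,000 / 1,048,576 = 62,170.45 MiB

62,170.45 MiB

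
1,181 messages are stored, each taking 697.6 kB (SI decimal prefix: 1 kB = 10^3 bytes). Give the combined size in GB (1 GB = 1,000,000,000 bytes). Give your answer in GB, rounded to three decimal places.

Total = 1,181 × 697.6 kB = 823865.6 kB
= 823865.6 × 1,000 bytes = 823,865,600 bytes
1 GB = 1,000,000,000 bytes
823,865,600 / 1,000,000,000 = 0.824 GB

0.824 GB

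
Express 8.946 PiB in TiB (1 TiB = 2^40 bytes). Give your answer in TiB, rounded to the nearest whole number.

9,161 TiB

8.946 PiB = 8.946 × 2^50 bytes = 10,072,300,566,614,114.304 bytes
1 TiB = 2^40 bytes = 1,099,511,627,776 bytes
10,072,300,566,614,114.304 / 1,099,511,627,776 = 9,161 TiB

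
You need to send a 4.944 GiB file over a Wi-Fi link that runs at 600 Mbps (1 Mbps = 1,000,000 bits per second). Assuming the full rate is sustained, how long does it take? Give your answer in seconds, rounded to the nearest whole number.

71 seconds

4.944 GiB = 5,308,579,577.856 bytes = 42,468,636,622.848 bits
600 Mbps = 600,000,000 bits/s
time = 42,468,636,622.848 / 600,000,000 = 71 s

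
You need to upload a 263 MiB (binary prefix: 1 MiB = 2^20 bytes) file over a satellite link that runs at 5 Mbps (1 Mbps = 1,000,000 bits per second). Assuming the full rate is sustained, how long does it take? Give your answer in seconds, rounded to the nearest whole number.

441 seconds

263 MiB = 275,775,488 bytes = 2,206,203,904 bits
5 Mbps = 5,000,000 bits/s
time = 2,206,203,904 / 5,000,000 = 441 s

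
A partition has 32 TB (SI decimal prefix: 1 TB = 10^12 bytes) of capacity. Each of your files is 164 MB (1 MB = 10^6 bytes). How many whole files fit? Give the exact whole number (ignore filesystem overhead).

195,121

Capacity: 32 TB = 32,000,000,000,000 bytes
Per item: 164 MB = 164,000,000 bytes
⌊32,000,000,000,000 / 164,000,000⌋ = 195,121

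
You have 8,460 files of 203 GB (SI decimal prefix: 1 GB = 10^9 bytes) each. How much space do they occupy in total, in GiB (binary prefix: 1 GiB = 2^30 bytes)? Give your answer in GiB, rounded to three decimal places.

1,599,434.763 GiB

Total = 8,460 × 203 GB = 1,717,380 GB
= 1,717,380 × 1,000,000,000 bytes = 1,717,380,000,000,000 bytes
1 GiB = 1,073,741,824 bytes
1,717,380,000,000,000 / 1,073,741,824 = 1,599,434.763 GiB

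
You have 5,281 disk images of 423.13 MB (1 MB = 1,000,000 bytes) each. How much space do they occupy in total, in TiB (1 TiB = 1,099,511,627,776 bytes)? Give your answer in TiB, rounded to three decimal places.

Total = 5,281 × 423.13 MB = 2234549.53 MB
= 2234549.53 × 1,000,000 bytes = 2,234,549,530,000 bytes
1 TiB = 1,099,511,627,776 bytes
2,234,549,530,000 / 1,099,511,627,776 = 2.032 TiB

2.032 TiB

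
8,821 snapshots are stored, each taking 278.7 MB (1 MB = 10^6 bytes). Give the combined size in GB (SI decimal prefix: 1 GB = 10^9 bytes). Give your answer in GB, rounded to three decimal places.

Total = 8,821 × 278.7 MB = 2458412.7 MB
= 2458412.7 × 1,000,000 bytes = 2,458,412,700,000 bytes
1 GB = 1,000,000,000 bytes
2,458,412,700,000 / 1,000,000,000 = 2,458.413 GB

2,458.413 GB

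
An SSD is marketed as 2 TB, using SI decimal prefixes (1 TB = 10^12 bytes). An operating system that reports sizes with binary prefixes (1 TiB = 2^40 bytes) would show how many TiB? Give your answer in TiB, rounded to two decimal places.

2 TB = 2 × 10^12 bytes = 2,000,000,000,000 bytes
1 TiB = 1,099,511,627,776 bytes
2,000,000,000,000 / 1,099,511,627,776 = 1.82 TiB

1.82 TiB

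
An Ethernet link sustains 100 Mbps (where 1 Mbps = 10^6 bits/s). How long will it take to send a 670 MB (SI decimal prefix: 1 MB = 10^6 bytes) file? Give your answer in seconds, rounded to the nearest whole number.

54 seconds

670 MB = 670,000,000 bytes = 5,360,000,000 bits
100 Mbps = 100,000,000 bits/s
time = 5,360,000,000 / 100,000,000 = 54 s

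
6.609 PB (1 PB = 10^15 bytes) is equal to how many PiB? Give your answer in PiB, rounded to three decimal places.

5.870 PiB

6.609 PB = 6.609 × 10^15 bytes = 6,609,000,000,000,000 bytes
1 PiB = 1,125,899,906,842,624 bytes
6,609,000,000,000,000 / 1,125,899,906,842,624 = 5.870 PiB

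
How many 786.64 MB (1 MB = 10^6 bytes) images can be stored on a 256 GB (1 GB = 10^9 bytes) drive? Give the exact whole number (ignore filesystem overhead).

325

Capacity: 256 GB = 256,000,000,000 bytes
Per item: 786.64 MB = 786,640,000 bytes
⌊256,000,000,000 / 786,640,000⌋ = 325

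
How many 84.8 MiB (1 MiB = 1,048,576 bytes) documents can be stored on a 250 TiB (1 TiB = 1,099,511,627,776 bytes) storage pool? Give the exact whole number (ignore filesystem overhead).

3,091,320

Capacity: 250 TiB = 274,877,906,944,000 bytes
Per item: 84.8 MiB = 88,919,244.8 bytes
⌊274,877,906,944,000 / 88,919,244.8⌋ = 3,091,320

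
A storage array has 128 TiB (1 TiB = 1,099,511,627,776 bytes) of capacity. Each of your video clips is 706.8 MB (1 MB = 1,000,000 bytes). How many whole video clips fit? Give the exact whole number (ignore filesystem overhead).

Capacity: 128 TiB = 140,737,488,355,328 bytes
Per item: 706.8 MB = 706,800,000 bytes
⌊140,737,488,355,328 / 706,800,000⌋ = 199,119

199,119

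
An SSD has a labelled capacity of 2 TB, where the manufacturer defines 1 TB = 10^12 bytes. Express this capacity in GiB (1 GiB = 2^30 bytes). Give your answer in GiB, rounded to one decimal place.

1,862.6 GiB

2 TB = 2 × 10^12 bytes = 2,000,000,000,000 bytes
1 GiB = 2^30 bytes = 1,073,741,824 bytes
2,000,000,000,000 / 1,073,741,824 = 1,862.6 GiB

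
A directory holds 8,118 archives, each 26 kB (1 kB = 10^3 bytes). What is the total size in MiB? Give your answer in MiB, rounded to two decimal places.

Total = 8,118 × 26 kB = 211,068 kB
= 211,068 × 1,000 bytes = 211,068,000 bytes
1 MiB = 1,048,576 bytes
211,068,000 / 1,048,576 = 201.29 MiB

201.29 MiB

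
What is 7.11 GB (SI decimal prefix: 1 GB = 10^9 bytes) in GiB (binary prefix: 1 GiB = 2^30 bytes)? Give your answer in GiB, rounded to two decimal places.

7.11 GB = 7.11 × 10^9 bytes = 7,110,000,000 bytes
1 GiB = 1,073,741,824 bytes
7,110,000,000 / 1,073,741,824 = 6.62 GiB

6.62 GiB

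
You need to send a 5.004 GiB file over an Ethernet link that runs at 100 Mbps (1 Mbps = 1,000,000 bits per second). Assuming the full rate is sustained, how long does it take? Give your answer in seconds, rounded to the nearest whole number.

430 seconds

5.004 GiB = 5,373,004,087.296 bytes = 42,984,032,698.368 bits
100 Mbps = 100,000,000 bits/s
time = 42,984,032,698.368 / 100,000,000 = 430 s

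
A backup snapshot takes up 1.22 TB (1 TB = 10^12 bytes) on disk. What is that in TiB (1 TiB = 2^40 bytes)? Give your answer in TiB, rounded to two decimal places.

1.11 TiB

1.22 TB × 1,000,000,000,000 bytes/TB = 1,220,000,000,000 bytes
1 TiB = 2^40 bytes = 1,099,511,627,776 bytes
1,220,000,000,000 / 1,099,511,627,776 = 1.11 TiB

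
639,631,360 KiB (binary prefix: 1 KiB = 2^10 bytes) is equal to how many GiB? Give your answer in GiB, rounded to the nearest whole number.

639,631,360 KiB = 639,631,360 × 2^10 bytes = 654,982,512,640 bytes
1 GiB = 1,073,741,824 bytes
654,982,512,640 / 1,073,741,824 = 610 GiB

610 GiB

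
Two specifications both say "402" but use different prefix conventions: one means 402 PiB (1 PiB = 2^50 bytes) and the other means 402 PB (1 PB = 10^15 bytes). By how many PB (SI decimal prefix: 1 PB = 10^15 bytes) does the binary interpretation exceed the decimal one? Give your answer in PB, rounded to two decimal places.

50.61 PB

402 PiB = 402 × 1,125,899,906,842,624 = 452,611,762,550,734,848 bytes
402 PB = 402 × 1,000,000,000,000,000 = 402,000,000,000,000,000 bytes
difference = 50,611,762,550,734,848 bytes
50,611,762,550,734,848 / 1,000,000,000,000,000 = 50.61 PB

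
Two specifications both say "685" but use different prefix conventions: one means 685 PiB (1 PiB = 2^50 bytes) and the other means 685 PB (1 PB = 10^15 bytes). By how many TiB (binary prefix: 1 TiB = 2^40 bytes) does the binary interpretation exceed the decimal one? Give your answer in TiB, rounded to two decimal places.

78,436.13 TiB

685 PiB = 685 × 1,125,899,906,842,624 = 771,241,436,187,197,440 bytes
685 PB = 685 × 1,000,000,000,000,000 = 685,000,000,000,000,000 bytes
difference = 86,241,436,187,197,440 bytes
86,241,436,187,197,440 / 1,099,511,627,776 = 78,436.13 TiB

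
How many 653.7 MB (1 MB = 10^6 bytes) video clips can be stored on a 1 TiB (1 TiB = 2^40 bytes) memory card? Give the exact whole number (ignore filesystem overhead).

Capacity: 1 TiB = 1,099,511,627,776 bytes
Per item: 653.7 MB = 653,700,000 bytes
⌊1,099,511,627,776 / 653,700,000⌋ = 1,681

1,681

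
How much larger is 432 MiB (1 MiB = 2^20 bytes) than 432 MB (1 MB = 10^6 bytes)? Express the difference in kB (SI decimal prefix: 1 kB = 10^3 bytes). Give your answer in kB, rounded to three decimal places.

432 MiB = 432 × 1,048,576 = 452,984,832 bytes
432 MB = 432 × 1,000,000 = 432,000,000 bytes
difference = 20,984,832 bytes
20,984,832 / 1,000 = 20,984.832 kB

20,984.832 kB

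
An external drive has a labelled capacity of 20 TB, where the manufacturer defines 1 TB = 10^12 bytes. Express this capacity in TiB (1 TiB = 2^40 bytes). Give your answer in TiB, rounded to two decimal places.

18.19 TiB

20 TB × 1,000,000,000,000 bytes/TB = 20,000,000,000,000 bytes
1 TiB = 1,099,511,627,776 bytes
20,000,000,000,000 / 1,099,511,627,776 = 18.19 TiB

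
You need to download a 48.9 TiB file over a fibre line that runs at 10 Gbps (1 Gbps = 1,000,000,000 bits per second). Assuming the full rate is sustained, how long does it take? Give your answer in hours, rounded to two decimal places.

11.95 hours

48.9 TiB = 53,766,118,598,246.4 bytes = 430,128,948,785,971.2 bits
10 Gbps = 10,000,000,000 bits/s
time = 430,128,948,785,971.2 / 10,000,000,000 = 43,012.8949 s
43,012.8949 s / 3600 = 11.95 hours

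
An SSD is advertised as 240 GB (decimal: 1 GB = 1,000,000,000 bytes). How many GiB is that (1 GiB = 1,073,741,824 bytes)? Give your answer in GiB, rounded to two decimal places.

223.52 GiB

240 GB × 1,000,000,000 bytes/GB = 240,000,000,000 bytes
1 GiB = 2^30 bytes = 1,073,741,824 bytes
240,000,000,000 / 1,073,741,824 = 223.52 GiB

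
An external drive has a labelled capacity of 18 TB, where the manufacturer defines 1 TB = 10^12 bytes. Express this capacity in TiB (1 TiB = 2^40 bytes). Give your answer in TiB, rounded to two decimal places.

18 TB × 1,000,000,000,000 bytes/TB = 18,000,000,000,000 bytes
1 TiB = 2^40 bytes = 1,099,511,627,776 bytes
18,000,000,000,000 / 1,099,511,627,776 = 16.37 TiB

16.37 TiB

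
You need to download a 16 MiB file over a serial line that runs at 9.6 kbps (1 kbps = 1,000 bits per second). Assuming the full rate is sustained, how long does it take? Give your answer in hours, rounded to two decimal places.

16 MiB = 16,777,216 bytes = 134,217,728 bits
9.6 kbps = 9,600 bits/s
time = 134,217,728 / 9,600 = 13,981.0133 s
13,981.0133 s / 3600 = 3.88 hours

3.88 hours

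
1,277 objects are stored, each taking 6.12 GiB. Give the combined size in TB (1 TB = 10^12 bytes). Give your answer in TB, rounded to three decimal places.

Total = 1,277 × 6.12 GiB = 7815.24 GiB
= 7815.24 × 1,073,741,824 bytes = 8,391,550,052,597.76 bytes
1 TB = 1,000,000,000,000 bytes
8,391,550,052,597.76 / 1,000,000,000,000 = 8.392 TB

8.392 TB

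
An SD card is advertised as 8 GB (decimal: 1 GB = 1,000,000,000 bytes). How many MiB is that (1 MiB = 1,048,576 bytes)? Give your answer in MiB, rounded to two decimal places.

7,629.39 MiB

8 GB = 8 × 10^9 bytes = 8,000,000,000 bytes
1 MiB = 1,048,576 bytes
8,000,000,000 / 1,048,576 = 7,629.39 MiB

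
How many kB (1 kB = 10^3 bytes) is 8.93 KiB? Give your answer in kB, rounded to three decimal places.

8.93 KiB = 8.93 × 2^10 bytes = 9,144.32 bytes
1 kB = 1,000 bytes
9,144.32 / 1,000 = 9.144 kB

9.144 kB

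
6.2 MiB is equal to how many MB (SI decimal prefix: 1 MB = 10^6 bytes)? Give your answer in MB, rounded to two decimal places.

6.50 MB

6.2 MiB × 1,048,576 bytes/MiB = 6,501,171.2 bytes
1 MB = 10^6 bytes = 1,000,000 bytes
6,501,171.2 / 1,000,000 = 6.50 MB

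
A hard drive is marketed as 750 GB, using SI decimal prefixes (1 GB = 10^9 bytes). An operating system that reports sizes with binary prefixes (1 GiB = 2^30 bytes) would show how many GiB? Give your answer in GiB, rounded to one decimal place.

750 GB = 750 × 10^9 bytes = 750,000,000,000 bytes
1 GiB = 1,073,741,824 bytes
750,000,000,000 / 1,073,741,824 = 698.5 GiB

698.5 GiB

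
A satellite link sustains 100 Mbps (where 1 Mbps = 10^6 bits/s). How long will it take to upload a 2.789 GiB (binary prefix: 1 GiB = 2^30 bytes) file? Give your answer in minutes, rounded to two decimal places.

2.789 GiB = 2,994,665,947.136 bytes = 23,957,327,577.088 bits
100 Mbps = 100,000,000 bits/s
time = 23,957,327,577.088 / 100,000,000 = 239.573 s
239.573 s / 60 = 3.99 minutes

3.99 minutes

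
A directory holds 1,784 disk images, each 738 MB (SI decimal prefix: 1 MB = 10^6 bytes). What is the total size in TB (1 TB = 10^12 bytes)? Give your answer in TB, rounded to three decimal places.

Total = 1,784 × 738 MB = 1,316,592 MB
= 1,316,592 × 1,000,000 bytes = 1,316,592,000,000 bytes
1 TB = 1,000,000,000,000 bytes
1,316,592,000,000 / 1,000,000,000,000 = 1.317 TB

1.317 TB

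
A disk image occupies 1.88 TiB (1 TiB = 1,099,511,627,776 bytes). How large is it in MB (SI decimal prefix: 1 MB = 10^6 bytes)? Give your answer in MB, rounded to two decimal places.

1.88 TiB = 1.88 × 2^40 bytes = 2,067,081,860,218.88 bytes
1 MB = 1,000,000 bytes
2,067,081,860,218.88 / 1,000,000 = 2,067,081.86 MB

2,067,081.86 MB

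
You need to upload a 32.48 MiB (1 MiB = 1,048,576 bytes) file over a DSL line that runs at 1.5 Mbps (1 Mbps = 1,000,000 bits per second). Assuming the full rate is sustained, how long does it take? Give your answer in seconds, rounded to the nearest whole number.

32.48 MiB = 34,057,748.48 bytes = 272,461,987.84 bits
1.5 Mbps = 1,500,000 bits/s
time = 272,461,987.84 / 1,500,000 = 182 s

182 seconds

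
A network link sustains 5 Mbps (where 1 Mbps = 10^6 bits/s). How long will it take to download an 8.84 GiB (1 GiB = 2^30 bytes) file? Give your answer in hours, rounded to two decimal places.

8.84 GiB = 9,491,877,724.16 bytes = 75,935,021,793.28 bits
5 Mbps = 5,000,000 bits/s
time = 75,935,021,793.28 / 5,000,000 = 15,187.0044 s
15,187.0044 s / 3600 = 4.22 hours

4.22 hours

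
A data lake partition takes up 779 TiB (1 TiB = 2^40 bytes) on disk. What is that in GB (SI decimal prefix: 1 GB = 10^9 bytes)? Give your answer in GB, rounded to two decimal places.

779 TiB × 1,099,511,627,776 bytes/TiB = 856,519,558,037,504 bytes
1 GB = 1,000,000,000 bytes
856,519,558,037,504 / 1,000,000,000 = 856,519.56 GB

856,519.56 GB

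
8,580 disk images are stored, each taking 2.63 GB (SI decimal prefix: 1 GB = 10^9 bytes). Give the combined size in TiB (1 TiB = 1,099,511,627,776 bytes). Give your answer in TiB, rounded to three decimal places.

Total = 8,580 × 2.63 GB = 22565.4 GB
= 22565.4 × 1,000,000,000 bytes = 22,565,400,000,000 bytes
1 TiB = 1,099,511,627,776 bytes
22,565,400,000,000 / 1,099,511,627,776 = 20.523 TiB

20.523 TiB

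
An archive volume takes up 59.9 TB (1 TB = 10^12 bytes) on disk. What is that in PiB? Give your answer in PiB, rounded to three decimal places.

0.053 PiB

59.9 TB × 1,000,000,000,000 bytes/TB = 59,900,000,000,000 bytes
1 PiB = 2^50 bytes = 1,125,899,906,842,624 bytes
59,900,000,000,000 / 1,125,899,906,842,624 = 0.053 PiB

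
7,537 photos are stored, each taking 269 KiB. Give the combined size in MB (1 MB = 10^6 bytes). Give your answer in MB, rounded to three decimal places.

2,076.112 MB

Total = 7,537 × 269 KiB = 2,027,453 KiB
= 2,027,453 × 1,024 bytes = 2,076,111,872 bytes
1 MB = 1,000,000 bytes
2,076,111,872 / 1,000,000 = 2,076.112 MB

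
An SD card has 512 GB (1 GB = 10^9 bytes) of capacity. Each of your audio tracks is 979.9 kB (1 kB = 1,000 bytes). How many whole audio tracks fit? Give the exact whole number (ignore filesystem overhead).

Capacity: 512 GB = 512,000,000,000 bytes
Per item: 979.9 kB = 979,900 bytes
⌊512,000,000,000 / 979,900⌋ = 522,502

522,502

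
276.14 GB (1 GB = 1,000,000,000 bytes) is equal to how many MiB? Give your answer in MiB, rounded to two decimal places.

263,347.63 MiB

276.14 GB = 276.14 × 10^9 bytes = 276,140,000,000 bytes
1 MiB = 1,048,576 bytes
276,140,000,000 / 1,048,576 = 263,347.63 MiB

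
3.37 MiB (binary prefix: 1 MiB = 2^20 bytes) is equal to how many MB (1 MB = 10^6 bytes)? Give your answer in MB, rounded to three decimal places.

3.534 MB

3.37 MiB × 1,048,576 bytes/MiB = 3,533,701.12 bytes
1 MB = 1,000,000 bytes
3,533,701.12 / 1,000,000 = 3.534 MB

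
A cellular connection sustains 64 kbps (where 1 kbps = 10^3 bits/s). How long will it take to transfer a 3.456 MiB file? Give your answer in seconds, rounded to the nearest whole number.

453 seconds

3.456 MiB = 3,623,878.656 bytes = 28,991,029.248 bits
64 kbps = 64,000 bits/s
time = 28,991,029.248 / 64,000 = 453 s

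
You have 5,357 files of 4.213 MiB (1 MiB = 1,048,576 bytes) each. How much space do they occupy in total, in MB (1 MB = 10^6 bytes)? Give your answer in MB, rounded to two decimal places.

23,665.35 MB

Total = 5,357 × 4.213 MiB = 22569.041 MiB
= 22569.041 × 1,048,576 bytes = 23,665,354,735.616 bytes
1 MB = 1,000,000 bytes
23,665,354,735.616 / 1,000,000 = 23,665.35 MB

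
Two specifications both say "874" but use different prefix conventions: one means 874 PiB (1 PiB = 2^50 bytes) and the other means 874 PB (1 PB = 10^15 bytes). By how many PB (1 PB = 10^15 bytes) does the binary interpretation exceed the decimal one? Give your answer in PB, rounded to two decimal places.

874 PiB = 874 × 1,125,899,906,842,624 = 984,036,518,580,453,376 bytes
874 PB = 874 × 1,000,000,000,000,000 = 874,000,000,000,000,000 bytes
difference = 110,036,518,580,453,376 bytes
110,036,518,580,453,376 / 1,000,000,000,000,000 = 110.04 PB

110.04 PB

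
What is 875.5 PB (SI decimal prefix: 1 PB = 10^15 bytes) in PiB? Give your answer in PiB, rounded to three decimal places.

875.5 PB × 1,000,000,000,000,000 bytes/PB = 875,500,000,000,000,000 bytes
1 PiB = 1,125,899,906,842,624 bytes
875,500,000,000,000,000 / 1,125,899,906,842,624 = 777.600 PiB

777.600 PiB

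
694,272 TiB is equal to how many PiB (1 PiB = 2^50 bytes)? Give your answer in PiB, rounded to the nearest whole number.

694,272 TiB = 694,272 × 2^40 bytes = 763,360,136,839,299,072 bytes
1 PiB = 1,125,899,906,842,624 bytes
763,360,136,839,299,072 / 1,125,899,906,842,624 = 678 PiB

678 PiB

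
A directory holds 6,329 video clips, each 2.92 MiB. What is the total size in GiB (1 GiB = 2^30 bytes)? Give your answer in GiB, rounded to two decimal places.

18.05 GiB

Total = 6,329 × 2.92 MiB = 18480.68 MiB
= 18480.68 × 1,048,576 bytes = 19,378,397,511.68 bytes
1 GiB = 1,073,741,824 bytes
19,378,397,511.68 / 1,073,741,824 = 18.05 GiB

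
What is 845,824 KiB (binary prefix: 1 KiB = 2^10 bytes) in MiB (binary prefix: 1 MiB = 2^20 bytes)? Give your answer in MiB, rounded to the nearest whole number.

845,824 KiB × 1,024 bytes/KiB = 866,123,776 bytes
1 MiB = 1,048,576 bytes
866,123,776 / 1,048,576 = 826 MiB

826 MiB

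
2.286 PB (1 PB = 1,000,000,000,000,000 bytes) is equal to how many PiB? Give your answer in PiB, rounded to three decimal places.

2.286 PB × 1,000,000,000,000,000 bytes/PB = 2,286,000,000,000,000 bytes
1 PiB = 2^50 bytes = 1,125,899,906,842,624 bytes
2,286,000,000,000,000 / 1,125,899,906,842,624 = 2.030 PiB

2.030 PiB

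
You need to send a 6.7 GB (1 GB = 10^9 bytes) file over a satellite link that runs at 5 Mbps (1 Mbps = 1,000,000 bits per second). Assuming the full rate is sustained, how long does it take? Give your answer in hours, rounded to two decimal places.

2.98 hours

6.7 GB = 6,700,000,000 bytes = 53,600,000,000 bits
5 Mbps = 5,000,000 bits/s
time = 53,600,000,000 / 5,000,000 = 10,720.0000 s
10,720.0000 s / 3600 = 2.98 hours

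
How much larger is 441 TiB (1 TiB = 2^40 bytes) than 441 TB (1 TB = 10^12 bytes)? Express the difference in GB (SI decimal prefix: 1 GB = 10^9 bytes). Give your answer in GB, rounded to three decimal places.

43,884.628 GB

441 TiB = 441 × 1,099,511,627,776 = 484,884,627,849,216 bytes
441 TB = 441 × 1,000,000,000,000 = 441,000,000,000,000 bytes
difference = 43,884,627,849,216 bytes
43,884,627,849,216 / 1,000,000,000 = 43,884.628 GB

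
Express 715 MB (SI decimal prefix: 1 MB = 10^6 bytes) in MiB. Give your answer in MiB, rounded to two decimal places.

715 MB = 715 × 10^6 bytes = 715,000,000 bytes
1 MiB = 2^20 bytes = 1,048,576 bytes
715,000,000 / 1,048,576 = 681.88 MiB

681.88 MiB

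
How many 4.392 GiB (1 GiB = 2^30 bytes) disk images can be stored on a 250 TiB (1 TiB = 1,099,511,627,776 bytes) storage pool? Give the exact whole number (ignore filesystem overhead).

58,287

Capacity: 250 TiB = 274,877,906,944,000 bytes
Per item: 4.392 GiB = 4,715,874,091.008 bytes
⌊274,877,906,944,000 / 4,715,874,091.008⌋ = 58,287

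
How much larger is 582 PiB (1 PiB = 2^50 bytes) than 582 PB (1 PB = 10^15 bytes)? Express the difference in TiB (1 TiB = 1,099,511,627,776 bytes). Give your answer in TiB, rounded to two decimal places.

582 PiB = 582 × 1,125,899,906,842,624 = 655,273,745,782,407,168 bytes
582 PB = 582 × 1,000,000,000,000,000 = 582,000,000,000,000,000 bytes
difference = 73,273,745,782,407,168 bytes
73,273,745,782,407,168 / 1,099,511,627,776 = 66,642.08 TiB

66,642.08 TiB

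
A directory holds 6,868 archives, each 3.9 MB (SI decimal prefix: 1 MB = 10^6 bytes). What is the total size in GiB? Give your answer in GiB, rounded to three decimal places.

Total = 6,868 × 3.9 MB = 26785.2 MB
= 26785.2 × 1,000,000 bytes = 26,785,200,000 bytes
1 GiB = 1,073,741,824 bytes
26,785,200,000 / 1,073,741,824 = 24.946 GiB

24.946 GiB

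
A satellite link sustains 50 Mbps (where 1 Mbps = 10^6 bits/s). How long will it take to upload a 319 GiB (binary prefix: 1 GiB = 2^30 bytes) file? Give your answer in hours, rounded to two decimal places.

15.22 hours

319 GiB = 342,523,641,856 bytes = 2,740,189,134,848 bits
50 Mbps = 50,000,000 bits/s
time = 2,740,189,134,848 / 50,000,000 = 54,803.7827 s
54,803.7827 s / 3600 = 15.22 hours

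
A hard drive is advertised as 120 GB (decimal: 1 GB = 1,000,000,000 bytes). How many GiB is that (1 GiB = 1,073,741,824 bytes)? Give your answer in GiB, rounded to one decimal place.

120 GB × 1,000,000,000 bytes/GB = 120,000,000,000 bytes
1 GiB = 1,073,741,824 bytes
120,000,000,000 / 1,073,741,824 = 111.8 GiB

111.8 GiB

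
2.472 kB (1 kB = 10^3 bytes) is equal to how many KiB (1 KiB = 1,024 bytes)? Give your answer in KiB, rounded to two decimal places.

2.41 KiB

2.472 kB × 1,000 bytes/kB = 2,472 bytes
1 KiB = 1,024 bytes
2,472 / 1,024 = 2.41 KiB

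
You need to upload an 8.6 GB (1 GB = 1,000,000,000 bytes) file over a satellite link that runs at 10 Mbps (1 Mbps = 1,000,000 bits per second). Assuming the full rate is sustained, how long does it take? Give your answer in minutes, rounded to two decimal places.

8.6 GB = 8,600,000,000 bytes = 68,800,000,000 bits
10 Mbps = 10,000,000 bits/s
time = 68,800,000,000 / 10,000,000 = 6,880.000 s
6,880.000 s / 60 = 114.67 minutes

114.67 minutes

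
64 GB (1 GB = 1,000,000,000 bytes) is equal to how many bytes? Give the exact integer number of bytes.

64,000,000,000 bytes

64 × 1,000,000,000 = 64,000,000,000 bytes  (1 GB = 10^9 bytes)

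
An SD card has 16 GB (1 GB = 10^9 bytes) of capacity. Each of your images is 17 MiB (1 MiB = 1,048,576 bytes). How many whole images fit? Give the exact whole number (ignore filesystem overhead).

897

Capacity: 16 GB = 16,000,000,000 bytes
Per item: 17 MiB = 17,825,792 bytes
⌊16,000,000,000 / 17,825,792⌋ = 897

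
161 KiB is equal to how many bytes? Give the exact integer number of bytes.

164,864 bytes

161 × 1,024 = 164,864 bytes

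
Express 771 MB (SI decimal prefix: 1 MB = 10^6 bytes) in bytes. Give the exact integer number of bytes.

771 × 1,000,000 = 771,000,000 bytes  (1 MB = 10^6 bytes)

771,000,000 bytes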